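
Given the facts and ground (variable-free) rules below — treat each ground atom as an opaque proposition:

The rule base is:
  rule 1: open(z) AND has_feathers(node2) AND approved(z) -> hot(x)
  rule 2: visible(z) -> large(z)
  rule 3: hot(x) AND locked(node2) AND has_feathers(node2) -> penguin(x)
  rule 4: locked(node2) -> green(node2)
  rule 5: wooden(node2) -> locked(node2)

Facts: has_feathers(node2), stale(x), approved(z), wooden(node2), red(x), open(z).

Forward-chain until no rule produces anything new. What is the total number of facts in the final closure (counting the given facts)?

10

Round 1 fires rule 1, rule 5, giving hot(x), locked(node2).
Round 2 fires rule 3, rule 4, giving penguin(x), green(node2).
Closure: {approved(z), green(node2), has_feathers(node2), hot(x), locked(node2), open(z), penguin(x), red(x), stale(x), wooden(node2)} — 10 facts.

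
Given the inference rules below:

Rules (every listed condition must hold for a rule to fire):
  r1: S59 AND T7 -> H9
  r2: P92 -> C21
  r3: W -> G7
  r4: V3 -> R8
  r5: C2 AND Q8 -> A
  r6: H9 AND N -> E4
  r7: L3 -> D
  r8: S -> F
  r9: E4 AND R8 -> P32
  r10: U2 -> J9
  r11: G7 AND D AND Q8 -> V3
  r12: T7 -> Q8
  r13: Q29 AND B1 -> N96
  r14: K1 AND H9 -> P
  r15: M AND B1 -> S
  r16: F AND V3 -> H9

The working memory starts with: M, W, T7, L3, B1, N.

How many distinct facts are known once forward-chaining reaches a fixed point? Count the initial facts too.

16

Round 1: r3 [W -> G7]; r7 [L3 -> D]; r12 [T7 -> Q8]; r15 [M AND B1 -> S]. Adds G7, D, Q8, S.
Round 2: r8 [S -> F]; r11 [G7 AND D AND Q8 -> V3]. Adds F, V3.
Round 3: r4 [V3 -> R8]; r16 [F AND V3 -> H9]. Adds R8, H9.
Round 4: r6 [H9 AND N -> E4]. Adds E4.
Round 5: r9 [E4 AND R8 -> P32]. Adds P32.
Closure: {B1, D, E4, F, G7, H9, L3, M, N, P32, Q8, R8, S, T7, V3, W} — 16 facts.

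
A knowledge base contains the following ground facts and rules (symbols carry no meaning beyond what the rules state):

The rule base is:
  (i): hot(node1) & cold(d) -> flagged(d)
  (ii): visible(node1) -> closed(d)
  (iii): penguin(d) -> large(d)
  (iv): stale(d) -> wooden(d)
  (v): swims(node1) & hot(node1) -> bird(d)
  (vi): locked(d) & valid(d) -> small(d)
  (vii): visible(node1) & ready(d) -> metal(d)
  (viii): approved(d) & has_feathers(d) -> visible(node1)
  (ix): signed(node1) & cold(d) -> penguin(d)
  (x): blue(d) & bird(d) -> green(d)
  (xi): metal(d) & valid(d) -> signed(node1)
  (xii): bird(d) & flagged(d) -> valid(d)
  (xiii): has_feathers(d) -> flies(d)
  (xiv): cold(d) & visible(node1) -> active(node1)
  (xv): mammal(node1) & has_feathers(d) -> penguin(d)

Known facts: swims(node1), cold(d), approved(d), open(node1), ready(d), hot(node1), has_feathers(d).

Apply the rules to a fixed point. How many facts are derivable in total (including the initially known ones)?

Round 1: (i) [hot(node1) & cold(d) -> flagged(d)]; (v) [swims(node1) & hot(node1) -> bird(d)]; (viii) [approved(d) & has_feathers(d) -> visible(node1)]; (xiii) [has_feathers(d) -> flies(d)]. Adds flagged(d), bird(d), visible(node1), flies(d).
Round 2: (ii) [visible(node1) -> closed(d)]; (vii) [visible(node1) & ready(d) -> metal(d)]; (xii) [bird(d) & flagged(d) -> valid(d)]; (xiv) [cold(d) & visible(node1) -> active(node1)]. Adds closed(d), metal(d), valid(d), active(node1).
Round 3: (xi) [metal(d) & valid(d) -> signed(node1)]. Adds signed(node1).
Round 4: (ix) [signed(node1) & cold(d) -> penguin(d)]. Adds penguin(d).
Round 5: (iii) [penguin(d) -> large(d)]. Adds large(d).
Closure: {active(node1), approved(d), bird(d), closed(d), cold(d), flagged(d), flies(d), has_feathers(d), hot(node1), large(d), metal(d), open(node1), penguin(d), ready(d), signed(node1), swims(node1), valid(d), visible(node1)} — 18 facts.

18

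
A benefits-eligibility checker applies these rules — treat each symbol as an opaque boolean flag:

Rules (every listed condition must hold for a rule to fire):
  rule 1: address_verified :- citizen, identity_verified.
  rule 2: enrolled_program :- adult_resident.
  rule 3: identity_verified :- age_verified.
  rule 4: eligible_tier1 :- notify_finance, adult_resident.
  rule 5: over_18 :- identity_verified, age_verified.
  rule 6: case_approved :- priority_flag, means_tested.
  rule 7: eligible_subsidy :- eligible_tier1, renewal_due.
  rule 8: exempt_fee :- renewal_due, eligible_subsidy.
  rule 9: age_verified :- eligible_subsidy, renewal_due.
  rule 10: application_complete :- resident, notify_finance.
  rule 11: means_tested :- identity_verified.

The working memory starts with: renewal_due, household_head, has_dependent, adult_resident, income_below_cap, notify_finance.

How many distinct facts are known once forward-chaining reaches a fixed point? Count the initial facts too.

14

[1] rule 2 [enrolled_program :- adult_resident.]; rule 4 [eligible_tier1 :- notify_finance, adult_resident.]. ⇒ new: enrolled_program, eligible_tier1.
[2] rule 7 [eligible_subsidy :- eligible_tier1, renewal_due.]. ⇒ new: eligible_subsidy.
[3] rule 8 [exempt_fee :- renewal_due, eligible_subsidy.]; rule 9 [age_verified :- eligible_subsidy, renewal_due.]. ⇒ new: exempt_fee, age_verified.
[4] rule 3 [identity_verified :- age_verified.]. ⇒ new: identity_verified.
[5] rule 5 [over_18 :- identity_verified, age_verified.]; rule 11 [means_tested :- identity_verified.]. ⇒ new: over_18, means_tested.
Closure: {adult_resident, age_verified, eligible_subsidy, eligible_tier1, enrolled_program, exempt_fee, has_dependent, household_head, identity_verified, income_below_cap, means_tested, notify_finance, over_18, renewal_due} — 14 facts.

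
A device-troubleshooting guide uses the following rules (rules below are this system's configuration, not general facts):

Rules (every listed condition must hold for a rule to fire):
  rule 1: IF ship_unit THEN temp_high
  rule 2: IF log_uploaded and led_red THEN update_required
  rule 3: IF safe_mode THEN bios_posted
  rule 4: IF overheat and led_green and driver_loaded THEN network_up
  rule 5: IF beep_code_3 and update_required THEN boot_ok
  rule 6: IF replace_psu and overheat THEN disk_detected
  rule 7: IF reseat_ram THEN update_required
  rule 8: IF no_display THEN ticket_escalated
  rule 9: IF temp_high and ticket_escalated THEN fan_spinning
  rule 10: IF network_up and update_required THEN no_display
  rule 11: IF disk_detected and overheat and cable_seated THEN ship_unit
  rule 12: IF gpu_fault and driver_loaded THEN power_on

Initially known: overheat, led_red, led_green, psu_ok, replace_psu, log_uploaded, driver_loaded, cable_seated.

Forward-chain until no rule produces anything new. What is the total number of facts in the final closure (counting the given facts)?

Round 1: rule 2 [IF log_uploaded and led_red THEN update_required]; rule 4 [IF overheat and led_green and driver_loaded THEN network_up]; rule 6 [IF replace_psu and overheat THEN disk_detected]. New: update_required, network_up, disk_detected.
Round 2: rule 10 [IF network_up and update_required THEN no_display]; rule 11 [IF disk_detected and overheat and cable_seated THEN ship_unit]. New: no_display, ship_unit.
Round 3: rule 1 [IF ship_unit THEN temp_high]; rule 8 [IF no_display THEN ticket_escalated]. New: temp_high, ticket_escalated.
Round 4: rule 9 [IF temp_high and ticket_escalated THEN fan_spinning]. New: fan_spinning.
Closure: {cable_seated, disk_detected, driver_loaded, fan_spinning, led_green, led_red, log_uploaded, network_up, no_display, overheat, psu_ok, replace_psu, ship_unit, temp_high, ticket_escalated, update_required} — 16 facts.

16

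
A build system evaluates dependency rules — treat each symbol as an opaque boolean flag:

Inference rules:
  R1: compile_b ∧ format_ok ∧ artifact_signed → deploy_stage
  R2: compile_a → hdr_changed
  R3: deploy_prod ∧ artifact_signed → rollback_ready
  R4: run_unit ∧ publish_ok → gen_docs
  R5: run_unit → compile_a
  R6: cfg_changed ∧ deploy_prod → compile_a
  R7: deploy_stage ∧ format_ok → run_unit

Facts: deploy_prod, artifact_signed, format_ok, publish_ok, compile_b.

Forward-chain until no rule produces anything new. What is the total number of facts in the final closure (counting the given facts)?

11

Round 1: R1 [compile_b ∧ format_ok ∧ artifact_signed → deploy_stage]; R3 [deploy_prod ∧ artifact_signed → rollback_ready]. New: deploy_stage, rollback_ready.
Round 2: R7 [deploy_stage ∧ format_ok → run_unit]. New: run_unit.
Round 3: R4 [run_unit ∧ publish_ok → gen_docs]; R5 [run_unit → compile_a]. New: gen_docs, compile_a.
Round 4: R2 [compile_a → hdr_changed]. New: hdr_changed.
Closure: {artifact_signed, compile_a, compile_b, deploy_prod, deploy_stage, format_ok, gen_docs, hdr_changed, publish_ok, rollback_ready, run_unit} — 11 facts.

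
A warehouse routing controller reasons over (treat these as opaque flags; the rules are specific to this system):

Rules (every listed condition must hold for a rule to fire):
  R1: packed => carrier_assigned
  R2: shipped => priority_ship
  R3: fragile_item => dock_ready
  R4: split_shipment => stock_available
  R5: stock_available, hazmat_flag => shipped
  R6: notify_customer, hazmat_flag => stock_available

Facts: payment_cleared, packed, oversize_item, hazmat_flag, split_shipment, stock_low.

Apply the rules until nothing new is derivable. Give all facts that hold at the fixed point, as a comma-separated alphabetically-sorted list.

Round 1 fires R1, R4, giving carrier_assigned, stock_available.
Round 2 fires R5, giving shipped.
Round 3 fires R2, giving priority_ship.

carrier_assigned, hazmat_flag, oversize_item, packed, payment_cleared, priority_ship, shipped, split_shipment, stock_available, stock_low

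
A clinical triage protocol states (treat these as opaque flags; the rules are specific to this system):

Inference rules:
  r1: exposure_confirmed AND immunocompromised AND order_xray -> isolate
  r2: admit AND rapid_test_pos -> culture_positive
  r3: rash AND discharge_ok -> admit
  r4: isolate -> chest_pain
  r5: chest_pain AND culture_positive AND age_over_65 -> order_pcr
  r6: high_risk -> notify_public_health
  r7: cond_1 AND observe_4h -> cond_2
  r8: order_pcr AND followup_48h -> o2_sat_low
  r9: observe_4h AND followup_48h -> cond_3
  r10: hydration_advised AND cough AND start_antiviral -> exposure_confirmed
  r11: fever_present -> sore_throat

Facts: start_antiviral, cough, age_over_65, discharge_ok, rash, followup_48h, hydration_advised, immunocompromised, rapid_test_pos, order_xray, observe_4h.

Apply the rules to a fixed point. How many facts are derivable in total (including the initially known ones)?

19

Round 1 — r3, r9, r10, derive admit, cond_3, exposure_confirmed.
Round 2 — r1, r2, derive isolate, culture_positive.
Round 3 — r4, derive chest_pain.
Round 4 — r5, derive order_pcr.
Round 5 — r8, derive o2_sat_low.
Closure: {admit, age_over_65, chest_pain, cond_3, cough, culture_positive, discharge_ok, exposure_confirmed, followup_48h, hydration_advised, immunocompromised, isolate, o2_sat_low, observe_4h, order_pcr, order_xray, rapid_test_pos, rash, start_antiviral} — 19 facts.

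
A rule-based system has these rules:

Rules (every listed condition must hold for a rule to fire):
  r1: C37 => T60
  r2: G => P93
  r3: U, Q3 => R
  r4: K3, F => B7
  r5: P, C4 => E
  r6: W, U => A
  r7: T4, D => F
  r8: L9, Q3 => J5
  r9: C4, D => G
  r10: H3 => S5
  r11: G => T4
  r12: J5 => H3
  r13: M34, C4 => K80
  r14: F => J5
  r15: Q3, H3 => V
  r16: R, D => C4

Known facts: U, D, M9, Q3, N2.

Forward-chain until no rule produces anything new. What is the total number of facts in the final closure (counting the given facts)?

Round 1: r3 [U, Q3 => R]. New: R.
Round 2: r16 [R, D => C4]. New: C4.
Round 3: r9 [C4, D => G]. New: G.
Round 4: r2 [G => P93]; r11 [G => T4]. New: P93, T4.
Round 5: r7 [T4, D => F]. New: F.
Round 6: r14 [F => J5]. New: J5.
Round 7: r12 [J5 => H3]. New: H3.
Round 8: r10 [H3 => S5]; r15 [Q3, H3 => V]. New: S5, V.
Closure: {C4, D, F, G, H3, J5, M9, N2, P93, Q3, R, S5, T4, U, V} — 15 facts.

15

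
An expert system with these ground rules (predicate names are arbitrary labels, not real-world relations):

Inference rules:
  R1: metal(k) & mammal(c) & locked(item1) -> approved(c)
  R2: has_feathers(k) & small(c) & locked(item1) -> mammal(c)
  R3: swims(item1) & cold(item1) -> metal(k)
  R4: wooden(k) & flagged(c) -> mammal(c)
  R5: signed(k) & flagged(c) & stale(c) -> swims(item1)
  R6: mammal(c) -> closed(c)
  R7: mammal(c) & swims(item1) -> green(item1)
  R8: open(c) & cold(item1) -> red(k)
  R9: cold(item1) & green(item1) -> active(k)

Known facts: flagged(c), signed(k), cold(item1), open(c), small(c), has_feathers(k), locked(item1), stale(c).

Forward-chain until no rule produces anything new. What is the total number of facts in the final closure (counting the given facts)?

[1] R2 [has_feathers(k) & small(c) & locked(item1) -> mammal(c)]; R5 [signed(k) & flagged(c) & stale(c) -> swims(item1)]; R8 [open(c) & cold(item1) -> red(k)]. ⇒ new: mammal(c), swims(item1), red(k).
[2] R3 [swims(item1) & cold(item1) -> metal(k)]; R6 [mammal(c) -> closed(c)]; R7 [mammal(c) & swims(item1) -> green(item1)]. ⇒ new: metal(k), closed(c), green(item1).
[3] R1 [metal(k) & mammal(c) & locked(item1) -> approved(c)]; R9 [cold(item1) & green(item1) -> active(k)]. ⇒ new: approved(c), active(k).
Closure: {active(k), approved(c), closed(c), cold(item1), flagged(c), green(item1), has_feathers(k), locked(item1), mammal(c), metal(k), open(c), red(k), signed(k), small(c), stale(c), swims(item1)} — 16 facts.

16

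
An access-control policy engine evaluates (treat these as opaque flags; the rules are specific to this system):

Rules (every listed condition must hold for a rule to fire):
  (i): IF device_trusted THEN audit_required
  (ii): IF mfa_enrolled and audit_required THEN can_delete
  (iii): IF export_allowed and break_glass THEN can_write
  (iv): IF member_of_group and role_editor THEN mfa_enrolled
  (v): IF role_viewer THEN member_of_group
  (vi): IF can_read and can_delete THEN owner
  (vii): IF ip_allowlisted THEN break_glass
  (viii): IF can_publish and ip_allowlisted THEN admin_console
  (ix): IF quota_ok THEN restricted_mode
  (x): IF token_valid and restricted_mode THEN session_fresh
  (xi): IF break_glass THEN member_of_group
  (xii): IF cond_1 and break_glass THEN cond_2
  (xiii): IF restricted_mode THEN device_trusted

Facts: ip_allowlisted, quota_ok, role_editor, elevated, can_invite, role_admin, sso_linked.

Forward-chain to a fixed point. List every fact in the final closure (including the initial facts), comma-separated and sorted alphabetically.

audit_required, break_glass, can_delete, can_invite, device_trusted, elevated, ip_allowlisted, member_of_group, mfa_enrolled, quota_ok, restricted_mode, role_admin, role_editor, sso_linked

Round 1 — (vii), (ix), derive break_glass, restricted_mode.
Round 2 — (xi), (xiii), derive member_of_group, device_trusted.
Round 3 — (i), (iv), derive audit_required, mfa_enrolled.
Round 4 — (ii), derive can_delete.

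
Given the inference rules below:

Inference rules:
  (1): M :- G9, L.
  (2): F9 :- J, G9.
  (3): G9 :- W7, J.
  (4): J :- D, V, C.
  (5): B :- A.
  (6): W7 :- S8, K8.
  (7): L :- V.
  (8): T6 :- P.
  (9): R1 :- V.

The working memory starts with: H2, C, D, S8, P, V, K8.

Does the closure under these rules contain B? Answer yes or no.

Round 1: (4) [J :- D, V, C.]; (6) [W7 :- S8, K8.]; (7) [L :- V.]; (8) [T6 :- P.]; (9) [R1 :- V.]. Adds J, W7, L, T6, R1.
Round 2: (3) [G9 :- W7, J.]. Adds G9.
Round 3: (1) [M :- G9, L.]; (2) [F9 :- J, G9.]. Adds M, F9.
Fixed point reached. B is concluded only by (5); (5) needs A (never derived).

no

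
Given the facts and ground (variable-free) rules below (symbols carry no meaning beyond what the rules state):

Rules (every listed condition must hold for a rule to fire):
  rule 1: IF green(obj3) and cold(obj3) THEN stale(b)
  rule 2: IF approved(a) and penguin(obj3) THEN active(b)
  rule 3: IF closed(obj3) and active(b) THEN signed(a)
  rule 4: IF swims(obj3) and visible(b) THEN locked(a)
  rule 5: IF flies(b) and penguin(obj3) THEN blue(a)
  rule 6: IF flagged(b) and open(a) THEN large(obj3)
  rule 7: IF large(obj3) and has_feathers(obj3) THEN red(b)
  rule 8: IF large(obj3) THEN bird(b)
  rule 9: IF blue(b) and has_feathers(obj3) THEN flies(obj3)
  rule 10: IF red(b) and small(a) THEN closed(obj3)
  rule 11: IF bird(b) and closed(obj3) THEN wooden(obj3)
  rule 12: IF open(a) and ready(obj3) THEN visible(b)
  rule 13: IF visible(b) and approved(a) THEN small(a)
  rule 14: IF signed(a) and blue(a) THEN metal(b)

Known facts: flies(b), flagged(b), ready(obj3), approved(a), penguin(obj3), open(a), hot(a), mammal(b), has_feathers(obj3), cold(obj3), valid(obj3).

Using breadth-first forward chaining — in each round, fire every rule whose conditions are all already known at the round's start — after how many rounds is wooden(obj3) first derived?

Round 1 fires rule 2, rule 5, rule 6, rule 12, giving active(b), blue(a), large(obj3), visible(b).
Round 2 fires rule 7, rule 8, rule 13, giving red(b), bird(b), small(a).
Round 3 fires rule 10, giving closed(obj3).
Round 4 fires rule 3, rule 11, giving signed(a), wooden(obj3).
wooden(obj3) first appears in round 4.

4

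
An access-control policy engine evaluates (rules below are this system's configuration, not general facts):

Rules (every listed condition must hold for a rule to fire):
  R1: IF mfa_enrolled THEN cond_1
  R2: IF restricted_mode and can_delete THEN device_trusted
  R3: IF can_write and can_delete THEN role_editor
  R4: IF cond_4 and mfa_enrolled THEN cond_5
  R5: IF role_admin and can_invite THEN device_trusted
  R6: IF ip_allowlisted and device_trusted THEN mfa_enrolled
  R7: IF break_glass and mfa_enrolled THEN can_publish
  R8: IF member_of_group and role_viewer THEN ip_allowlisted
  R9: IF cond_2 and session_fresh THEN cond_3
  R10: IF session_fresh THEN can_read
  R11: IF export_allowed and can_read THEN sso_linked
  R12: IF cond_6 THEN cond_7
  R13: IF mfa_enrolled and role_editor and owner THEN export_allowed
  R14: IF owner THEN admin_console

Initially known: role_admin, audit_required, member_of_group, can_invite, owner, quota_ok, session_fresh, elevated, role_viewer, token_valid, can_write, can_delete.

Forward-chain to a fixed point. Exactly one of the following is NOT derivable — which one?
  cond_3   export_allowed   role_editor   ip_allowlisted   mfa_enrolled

cond_3

Round 1: R3 [IF can_write and can_delete THEN role_editor]; R5 [IF role_admin and can_invite THEN device_trusted]; R8 [IF member_of_group and role_viewer THEN ip_allowlisted]; R10 [IF session_fresh THEN can_read]; R14 [IF owner THEN admin_console]. Adds role_editor, device_trusted, ip_allowlisted, can_read, admin_console.
Round 2: R6 [IF ip_allowlisted and device_trusted THEN mfa_enrolled]. Adds mfa_enrolled.
Round 3: R1 [IF mfa_enrolled THEN cond_1]; R13 [IF mfa_enrolled and role_editor and owner THEN export_allowed]. Adds cond_1, export_allowed.
Round 4: R11 [IF export_allowed and can_read THEN sso_linked]. Adds sso_linked.
Derived: ip_allowlisted (round 1), role_editor (round 1), mfa_enrolled (round 2), export_allowed (round 3). cond_3 never appears in any round.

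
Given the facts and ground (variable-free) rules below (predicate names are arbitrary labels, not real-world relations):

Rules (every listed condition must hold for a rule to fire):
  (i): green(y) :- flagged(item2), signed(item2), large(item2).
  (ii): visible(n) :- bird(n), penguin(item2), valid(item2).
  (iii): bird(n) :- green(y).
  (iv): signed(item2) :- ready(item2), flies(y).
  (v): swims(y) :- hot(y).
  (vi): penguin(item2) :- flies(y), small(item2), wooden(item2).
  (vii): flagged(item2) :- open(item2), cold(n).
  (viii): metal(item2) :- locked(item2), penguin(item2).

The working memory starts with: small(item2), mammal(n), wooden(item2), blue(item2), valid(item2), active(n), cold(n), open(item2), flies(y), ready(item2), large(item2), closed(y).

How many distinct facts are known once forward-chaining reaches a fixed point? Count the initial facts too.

Round 1 — (iv), (vi), (vii), derive signed(item2), penguin(item2), flagged(item2).
Round 2 — (i), derive green(y).
Round 3 — (iii), derive bird(n).
Round 4 — (ii), derive visible(n).
Closure: {active(n), bird(n), blue(item2), closed(y), cold(n), flagged(item2), flies(y), green(y), large(item2), mammal(n), open(item2), penguin(item2), ready(item2), signed(item2), small(item2), valid(item2), visible(n), wooden(item2)} — 18 facts.

18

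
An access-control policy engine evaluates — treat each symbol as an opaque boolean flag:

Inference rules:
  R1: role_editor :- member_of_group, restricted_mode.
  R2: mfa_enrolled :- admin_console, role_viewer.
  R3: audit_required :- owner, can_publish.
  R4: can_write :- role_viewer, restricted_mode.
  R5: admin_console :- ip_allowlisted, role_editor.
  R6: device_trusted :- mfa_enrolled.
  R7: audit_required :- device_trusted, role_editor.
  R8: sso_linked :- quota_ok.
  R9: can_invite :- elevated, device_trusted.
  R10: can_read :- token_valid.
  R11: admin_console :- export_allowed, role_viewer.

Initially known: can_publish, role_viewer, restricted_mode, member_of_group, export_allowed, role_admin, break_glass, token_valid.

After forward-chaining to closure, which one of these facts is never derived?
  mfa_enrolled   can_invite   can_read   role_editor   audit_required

can_invite

Round 1 — R1, R4, R10, R11, derive role_editor, can_write, can_read, admin_console.
Round 2 — R2, derive mfa_enrolled.
Round 3 — R6, derive device_trusted.
Round 4 — R7, derive audit_required.
Derived: mfa_enrolled (round 2), audit_required (round 4), role_editor (round 1), can_read (round 1). can_invite never appears in any round.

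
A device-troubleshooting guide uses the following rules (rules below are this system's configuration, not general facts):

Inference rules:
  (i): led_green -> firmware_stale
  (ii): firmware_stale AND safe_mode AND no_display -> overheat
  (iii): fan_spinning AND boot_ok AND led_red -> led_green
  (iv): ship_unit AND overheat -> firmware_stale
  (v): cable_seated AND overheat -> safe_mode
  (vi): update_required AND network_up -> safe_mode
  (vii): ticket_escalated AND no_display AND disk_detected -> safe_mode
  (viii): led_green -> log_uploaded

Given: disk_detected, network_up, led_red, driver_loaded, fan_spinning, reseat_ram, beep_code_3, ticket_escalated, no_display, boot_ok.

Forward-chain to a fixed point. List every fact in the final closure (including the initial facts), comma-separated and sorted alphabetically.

Round 1 — (iii), (vii), derive led_green, safe_mode.
Round 2 — (i), (viii), derive firmware_stale, log_uploaded.
Round 3 — (ii), derive overheat.

beep_code_3, boot_ok, disk_detected, driver_loaded, fan_spinning, firmware_stale, led_green, led_red, log_uploaded, network_up, no_display, overheat, reseat_ram, safe_mode, ticket_escalated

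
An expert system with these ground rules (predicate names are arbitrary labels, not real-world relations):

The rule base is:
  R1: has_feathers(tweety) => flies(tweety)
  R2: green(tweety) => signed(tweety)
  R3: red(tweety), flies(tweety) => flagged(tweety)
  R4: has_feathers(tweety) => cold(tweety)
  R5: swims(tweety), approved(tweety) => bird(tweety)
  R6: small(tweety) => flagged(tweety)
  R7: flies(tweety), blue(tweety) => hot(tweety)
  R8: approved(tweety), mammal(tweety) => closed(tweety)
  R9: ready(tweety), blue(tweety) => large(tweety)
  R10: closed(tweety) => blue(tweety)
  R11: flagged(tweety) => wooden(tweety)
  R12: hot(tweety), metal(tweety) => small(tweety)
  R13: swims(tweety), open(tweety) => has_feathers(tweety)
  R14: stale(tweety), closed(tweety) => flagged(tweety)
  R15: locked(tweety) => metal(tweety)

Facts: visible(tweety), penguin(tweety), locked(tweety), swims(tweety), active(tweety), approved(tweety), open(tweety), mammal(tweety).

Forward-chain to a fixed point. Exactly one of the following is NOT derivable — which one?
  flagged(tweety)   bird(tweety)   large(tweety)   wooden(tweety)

Round 1: R5 [swims(tweety), approved(tweety) => bird(tweety)]; R8 [approved(tweety), mammal(tweety) => closed(tweety)]; R13 [swims(tweety), open(tweety) => has_feathers(tweety)]; R15 [locked(tweety) => metal(tweety)]. Adds bird(tweety), closed(tweety), has_feathers(tweety), metal(tweety).
Round 2: R1 [has_feathers(tweety) => flies(tweety)]; R4 [has_feathers(tweety) => cold(tweety)]; R10 [closed(tweety) => blue(tweety)]. Adds flies(tweety), cold(tweety), blue(tweety).
Round 3: R7 [flies(tweety), blue(tweety) => hot(tweety)]. Adds hot(tweety).
Round 4: R12 [hot(tweety), metal(tweety) => small(tweety)]. Adds small(tweety).
Round 5: R6 [small(tweety) => flagged(tweety)]. Adds flagged(tweety).
Round 6: R11 [flagged(tweety) => wooden(tweety)]. Adds wooden(tweety).
Derived: bird(tweety) (round 1), flagged(tweety) (round 5), wooden(tweety) (round 6). large(tweety) never appears in any round.

large(tweety)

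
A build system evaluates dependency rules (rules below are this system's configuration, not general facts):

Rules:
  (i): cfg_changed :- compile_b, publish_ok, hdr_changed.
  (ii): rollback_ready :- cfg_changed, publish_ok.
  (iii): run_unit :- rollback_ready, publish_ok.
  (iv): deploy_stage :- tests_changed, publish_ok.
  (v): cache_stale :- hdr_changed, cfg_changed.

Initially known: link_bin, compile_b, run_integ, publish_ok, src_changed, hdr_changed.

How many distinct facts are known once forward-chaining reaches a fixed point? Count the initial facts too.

10

Round 1 fires (i), giving cfg_changed.
Round 2 fires (ii), (v), giving rollback_ready, cache_stale.
Round 3 fires (iii), giving run_unit.
Closure: {cache_stale, cfg_changed, compile_b, hdr_changed, link_bin, publish_ok, rollback_ready, run_integ, run_unit, src_changed} — 10 facts.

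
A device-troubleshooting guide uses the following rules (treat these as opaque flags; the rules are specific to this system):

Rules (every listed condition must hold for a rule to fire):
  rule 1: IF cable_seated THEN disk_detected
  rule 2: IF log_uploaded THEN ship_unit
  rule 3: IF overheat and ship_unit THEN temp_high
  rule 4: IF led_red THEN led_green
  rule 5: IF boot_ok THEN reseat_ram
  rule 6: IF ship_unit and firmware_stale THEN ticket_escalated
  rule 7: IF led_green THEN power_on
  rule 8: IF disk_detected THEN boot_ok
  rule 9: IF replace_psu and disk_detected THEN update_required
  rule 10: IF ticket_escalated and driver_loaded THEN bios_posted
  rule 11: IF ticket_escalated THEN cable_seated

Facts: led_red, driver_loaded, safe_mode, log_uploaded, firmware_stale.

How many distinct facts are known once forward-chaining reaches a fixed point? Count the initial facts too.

14

Round 1 fires rule 2, rule 4, giving ship_unit, led_green.
Round 2 fires rule 6, rule 7, giving ticket_escalated, power_on.
Round 3 fires rule 10, rule 11, giving bios_posted, cable_seated.
Round 4 fires rule 1, giving disk_detected.
Round 5 fires rule 8, giving boot_ok.
Round 6 fires rule 5, giving reseat_ram.
Closure: {bios_posted, boot_ok, cable_seated, disk_detected, driver_loaded, firmware_stale, led_green, led_red, log_uploaded, power_on, reseat_ram, safe_mode, ship_unit, ticket_escalated} — 14 facts.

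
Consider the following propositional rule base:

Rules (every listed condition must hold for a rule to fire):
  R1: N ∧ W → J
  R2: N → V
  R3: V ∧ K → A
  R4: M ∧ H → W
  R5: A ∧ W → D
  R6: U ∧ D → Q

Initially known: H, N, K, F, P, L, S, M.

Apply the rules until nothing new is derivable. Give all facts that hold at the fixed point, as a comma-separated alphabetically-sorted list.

Round 1 fires R2, R4, giving V, W.
Round 2 fires R1, R3, giving J, A.
Round 3 fires R5, giving D.

A, D, F, H, J, K, L, M, N, P, S, V, W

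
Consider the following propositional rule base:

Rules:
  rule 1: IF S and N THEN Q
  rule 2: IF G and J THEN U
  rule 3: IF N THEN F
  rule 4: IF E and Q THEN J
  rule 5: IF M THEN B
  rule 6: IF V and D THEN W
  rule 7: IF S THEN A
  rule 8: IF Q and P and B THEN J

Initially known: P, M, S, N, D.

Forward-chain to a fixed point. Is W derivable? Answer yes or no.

Round 1: rule 1 [IF S and N THEN Q]; rule 3 [IF N THEN F]; rule 5 [IF M THEN B]; rule 7 [IF S THEN A]. New: Q, F, B, A.
Round 2: rule 8 [IF Q and P and B THEN J]. New: J.
Fixed point reached. W is concluded only by rule 6; rule 6 needs V (never derived).

no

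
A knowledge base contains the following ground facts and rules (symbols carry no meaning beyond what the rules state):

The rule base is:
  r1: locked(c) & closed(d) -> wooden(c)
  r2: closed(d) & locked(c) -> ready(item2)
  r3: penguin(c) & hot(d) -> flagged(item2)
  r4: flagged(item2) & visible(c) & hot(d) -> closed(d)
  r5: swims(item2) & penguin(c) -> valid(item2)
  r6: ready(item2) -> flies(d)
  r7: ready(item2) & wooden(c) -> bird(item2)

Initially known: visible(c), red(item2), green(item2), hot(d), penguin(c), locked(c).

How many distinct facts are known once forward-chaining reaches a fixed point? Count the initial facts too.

Round 1: r3 [penguin(c) & hot(d) -> flagged(item2)]. Adds flagged(item2).
Round 2: r4 [flagged(item2) & visible(c) & hot(d) -> closed(d)]. Adds closed(d).
Round 3: r1 [locked(c) & closed(d) -> wooden(c)]; r2 [closed(d) & locked(c) -> ready(item2)]. Adds wooden(c), ready(item2).
Round 4: r6 [ready(item2) -> flies(d)]; r7 [ready(item2) & wooden(c) -> bird(item2)]. Adds flies(d), bird(item2).
Closure: {bird(item2), closed(d), flagged(item2), flies(d), green(item2), hot(d), locked(c), penguin(c), ready(item2), red(item2), visible(c), wooden(c)} — 12 facts.

12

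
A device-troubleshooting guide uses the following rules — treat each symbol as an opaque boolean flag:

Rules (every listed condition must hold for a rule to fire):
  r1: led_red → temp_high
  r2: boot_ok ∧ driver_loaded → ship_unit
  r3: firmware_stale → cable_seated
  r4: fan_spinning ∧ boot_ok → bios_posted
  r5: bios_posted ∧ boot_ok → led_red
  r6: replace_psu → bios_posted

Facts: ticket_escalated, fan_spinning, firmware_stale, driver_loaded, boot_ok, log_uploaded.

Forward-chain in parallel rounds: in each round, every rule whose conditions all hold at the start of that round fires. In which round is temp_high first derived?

3

Round 1: r2 [boot_ok ∧ driver_loaded → ship_unit]; r3 [firmware_stale → cable_seated]; r4 [fan_spinning ∧ boot_ok → bios_posted]. New: ship_unit, cable_seated, bios_posted.
Round 2: r5 [bios_posted ∧ boot_ok → led_red]. New: led_red.
Round 3: r1 [led_red → temp_high]. New: temp_high.
temp_high first appears in round 3.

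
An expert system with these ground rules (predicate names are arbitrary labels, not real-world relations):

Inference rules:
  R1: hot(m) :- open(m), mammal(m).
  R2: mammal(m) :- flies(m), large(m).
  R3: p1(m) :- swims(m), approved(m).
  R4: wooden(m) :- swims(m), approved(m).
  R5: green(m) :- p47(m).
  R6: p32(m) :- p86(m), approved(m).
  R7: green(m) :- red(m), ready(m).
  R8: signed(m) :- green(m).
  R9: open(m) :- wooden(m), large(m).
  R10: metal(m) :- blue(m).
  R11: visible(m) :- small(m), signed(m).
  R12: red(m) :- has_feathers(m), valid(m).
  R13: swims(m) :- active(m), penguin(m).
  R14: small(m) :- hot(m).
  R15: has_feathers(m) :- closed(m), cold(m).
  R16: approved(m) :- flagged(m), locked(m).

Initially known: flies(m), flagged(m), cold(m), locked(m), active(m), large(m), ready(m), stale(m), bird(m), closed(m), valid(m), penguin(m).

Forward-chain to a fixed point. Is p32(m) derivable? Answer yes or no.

Round 1 — R2, R13, R15, R16, derive mammal(m), swims(m), has_feathers(m), approved(m).
Round 2 — R3, R4, R12, derive p1(m), wooden(m), red(m).
Round 3 — R7, R9, derive green(m), open(m).
Round 4 — R1, R8, derive hot(m), signed(m).
Round 5 — R14, derive small(m).
Round 6 — R11, derive visible(m).
Fixed point reached. p32(m) is concluded only by R6; R6 needs p86(m) (never derived).

no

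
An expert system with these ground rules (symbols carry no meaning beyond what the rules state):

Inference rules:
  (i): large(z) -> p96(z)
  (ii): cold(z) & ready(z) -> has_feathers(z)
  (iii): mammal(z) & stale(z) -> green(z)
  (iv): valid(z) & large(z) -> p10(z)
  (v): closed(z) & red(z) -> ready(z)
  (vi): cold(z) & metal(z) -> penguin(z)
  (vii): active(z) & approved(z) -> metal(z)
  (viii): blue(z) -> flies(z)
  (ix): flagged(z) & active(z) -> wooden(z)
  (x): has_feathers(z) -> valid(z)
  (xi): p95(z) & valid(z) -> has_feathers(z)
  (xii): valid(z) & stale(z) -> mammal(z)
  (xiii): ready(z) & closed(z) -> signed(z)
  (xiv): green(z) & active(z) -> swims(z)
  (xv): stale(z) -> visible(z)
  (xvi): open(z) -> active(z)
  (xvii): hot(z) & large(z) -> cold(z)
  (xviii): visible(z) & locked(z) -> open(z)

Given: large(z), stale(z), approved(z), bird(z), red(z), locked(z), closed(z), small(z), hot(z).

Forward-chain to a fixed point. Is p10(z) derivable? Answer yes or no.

Round 1: (i) [large(z) -> p96(z)]; (v) [closed(z) & red(z) -> ready(z)]; (xv) [stale(z) -> visible(z)]; (xvii) [hot(z) & large(z) -> cold(z)]. New: p96(z), ready(z), visible(z), cold(z).
Round 2: (ii) [cold(z) & ready(z) -> has_feathers(z)]; (xiii) [ready(z) & closed(z) -> signed(z)]; (xviii) [visible(z) & locked(z) -> open(z)]. New: has_feathers(z), signed(z), open(z).
Round 3: (x) [has_feathers(z) -> valid(z)]; (xvi) [open(z) -> active(z)]. New: valid(z), active(z).
Round 4: (iv) [valid(z) & large(z) -> p10(z)]; (vii) [active(z) & approved(z) -> metal(z)]; (xii) [valid(z) & stale(z) -> mammal(z)]. New: p10(z), metal(z), mammal(z).
Round 5: (iii) [mammal(z) & stale(z) -> green(z)]; (vi) [cold(z) & metal(z) -> penguin(z)]. New: green(z), penguin(z).
Round 6: (xiv) [green(z) & active(z) -> swims(z)]. New: swims(z).
p10(z) appears in round 4, so it is derivable.

yes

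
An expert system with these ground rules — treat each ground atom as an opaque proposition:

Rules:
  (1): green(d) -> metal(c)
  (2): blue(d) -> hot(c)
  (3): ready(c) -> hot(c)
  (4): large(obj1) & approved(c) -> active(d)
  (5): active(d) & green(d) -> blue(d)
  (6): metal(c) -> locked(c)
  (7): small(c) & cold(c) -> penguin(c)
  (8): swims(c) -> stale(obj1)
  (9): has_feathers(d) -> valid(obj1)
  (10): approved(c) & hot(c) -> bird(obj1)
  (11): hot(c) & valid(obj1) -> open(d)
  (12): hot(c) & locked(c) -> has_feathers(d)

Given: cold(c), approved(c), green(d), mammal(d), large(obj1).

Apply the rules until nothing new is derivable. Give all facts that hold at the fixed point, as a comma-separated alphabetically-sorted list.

active(d), approved(c), bird(obj1), blue(d), cold(c), green(d), has_feathers(d), hot(c), large(obj1), locked(c), mammal(d), metal(c), open(d), valid(obj1)

Round 1: (1) [green(d) -> metal(c)]; (4) [large(obj1) & approved(c) -> active(d)]. Adds metal(c), active(d).
Round 2: (5) [active(d) & green(d) -> blue(d)]; (6) [metal(c) -> locked(c)]. Adds blue(d), locked(c).
Round 3: (2) [blue(d) -> hot(c)]. Adds hot(c).
Round 4: (10) [approved(c) & hot(c) -> bird(obj1)]; (12) [hot(c) & locked(c) -> has_feathers(d)]. Adds bird(obj1), has_feathers(d).
Round 5: (9) [has_feathers(d) -> valid(obj1)]. Adds valid(obj1).
Round 6: (11) [hot(c) & valid(obj1) -> open(d)]. Adds open(d).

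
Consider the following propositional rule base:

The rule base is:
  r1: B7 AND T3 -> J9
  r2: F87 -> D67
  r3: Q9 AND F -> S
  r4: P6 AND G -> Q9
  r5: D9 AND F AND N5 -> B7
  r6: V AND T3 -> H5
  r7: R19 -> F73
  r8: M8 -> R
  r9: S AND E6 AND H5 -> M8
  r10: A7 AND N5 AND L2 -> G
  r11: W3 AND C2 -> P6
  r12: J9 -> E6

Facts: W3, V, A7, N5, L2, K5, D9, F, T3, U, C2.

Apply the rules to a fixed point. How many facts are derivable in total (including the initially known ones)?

21

Round 1: r5 [D9 AND F AND N5 -> B7]; r6 [V AND T3 -> H5]; r10 [A7 AND N5 AND L2 -> G]; r11 [W3 AND C2 -> P6]. Adds B7, H5, G, P6.
Round 2: r1 [B7 AND T3 -> J9]; r4 [P6 AND G -> Q9]. Adds J9, Q9.
Round 3: r3 [Q9 AND F -> S]; r12 [J9 -> E6]. Adds S, E6.
Round 4: r9 [S AND E6 AND H5 -> M8]. Adds M8.
Round 5: r8 [M8 -> R]. Adds R.
Closure: {A7, B7, C2, D9, E6, F, G, H5, J9, K5, L2, M8, N5, P6, Q9, R, S, T3, U, V, W3} — 21 facts.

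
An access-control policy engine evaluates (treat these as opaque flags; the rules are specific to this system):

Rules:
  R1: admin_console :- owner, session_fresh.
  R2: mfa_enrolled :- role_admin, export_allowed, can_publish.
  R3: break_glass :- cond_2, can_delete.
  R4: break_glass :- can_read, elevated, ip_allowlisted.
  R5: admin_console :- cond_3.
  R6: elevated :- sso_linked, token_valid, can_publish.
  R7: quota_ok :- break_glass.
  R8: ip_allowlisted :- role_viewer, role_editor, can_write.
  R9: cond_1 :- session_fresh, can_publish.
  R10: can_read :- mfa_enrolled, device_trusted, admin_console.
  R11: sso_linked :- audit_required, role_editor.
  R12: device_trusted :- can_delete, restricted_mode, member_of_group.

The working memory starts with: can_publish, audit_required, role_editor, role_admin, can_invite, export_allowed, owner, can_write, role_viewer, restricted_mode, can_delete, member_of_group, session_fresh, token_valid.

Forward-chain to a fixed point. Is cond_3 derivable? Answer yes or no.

no

Round 1: R1 [admin_console :- owner, session_fresh.]; R2 [mfa_enrolled :- role_admin, export_allowed, can_publish.]; R8 [ip_allowlisted :- role_viewer, role_editor, can_write.]; R9 [cond_1 :- session_fresh, can_publish.]; R11 [sso_linked :- audit_required, role_editor.]; R12 [device_trusted :- can_delete, restricted_mode, member_of_group.]. Adds admin_console, mfa_enrolled, ip_allowlisted, cond_1, sso_linked, device_trusted.
Round 2: R6 [elevated :- sso_linked, token_valid, can_publish.]; R10 [can_read :- mfa_enrolled, device_trusted, admin_console.]. Adds elevated, can_read.
Round 3: R4 [break_glass :- can_read, elevated, ip_allowlisted.]. Adds break_glass.
Round 4: R7 [quota_ok :- break_glass.]. Adds quota_ok.
Fixed point reached. No rule has cond_3 as a consequent, and it is not given.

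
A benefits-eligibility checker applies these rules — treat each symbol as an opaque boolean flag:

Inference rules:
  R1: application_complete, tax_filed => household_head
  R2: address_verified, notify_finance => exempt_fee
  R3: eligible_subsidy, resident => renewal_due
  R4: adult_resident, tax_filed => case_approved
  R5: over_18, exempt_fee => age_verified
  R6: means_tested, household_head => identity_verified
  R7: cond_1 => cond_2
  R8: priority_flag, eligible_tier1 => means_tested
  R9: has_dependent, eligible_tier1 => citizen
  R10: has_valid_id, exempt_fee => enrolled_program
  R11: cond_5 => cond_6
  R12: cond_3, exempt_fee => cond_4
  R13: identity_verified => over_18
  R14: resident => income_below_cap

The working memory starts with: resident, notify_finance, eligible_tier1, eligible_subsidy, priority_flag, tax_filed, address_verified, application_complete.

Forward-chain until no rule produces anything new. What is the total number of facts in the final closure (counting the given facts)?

16

Round 1 — R1, R2, R3, R8, R14, derive household_head, exempt_fee, renewal_due, means_tested, income_below_cap.
Round 2 — R6, derive identity_verified.
Round 3 — R13, derive over_18.
Round 4 — R5, derive age_verified.
Closure: {address_verified, age_verified, application_complete, eligible_subsidy, eligible_tier1, exempt_fee, household_head, identity_verified, income_below_cap, means_tested, notify_finance, over_18, priority_flag, renewal_due, resident, tax_filed} — 16 facts.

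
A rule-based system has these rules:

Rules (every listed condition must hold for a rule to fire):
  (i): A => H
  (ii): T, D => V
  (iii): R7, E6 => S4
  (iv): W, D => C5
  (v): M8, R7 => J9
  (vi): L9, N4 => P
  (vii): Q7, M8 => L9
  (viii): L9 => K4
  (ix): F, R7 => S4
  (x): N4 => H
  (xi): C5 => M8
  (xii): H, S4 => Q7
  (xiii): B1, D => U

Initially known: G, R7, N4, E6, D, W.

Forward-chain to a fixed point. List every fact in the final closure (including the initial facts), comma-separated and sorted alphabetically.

Round 1 — (iii), (iv), (x), derive S4, C5, H.
Round 2 — (xi), (xii), derive M8, Q7.
Round 3 — (v), (vii), derive J9, L9.
Round 4 — (vi), (viii), derive P, K4.

C5, D, E6, G, H, J9, K4, L9, M8, N4, P, Q7, R7, S4, W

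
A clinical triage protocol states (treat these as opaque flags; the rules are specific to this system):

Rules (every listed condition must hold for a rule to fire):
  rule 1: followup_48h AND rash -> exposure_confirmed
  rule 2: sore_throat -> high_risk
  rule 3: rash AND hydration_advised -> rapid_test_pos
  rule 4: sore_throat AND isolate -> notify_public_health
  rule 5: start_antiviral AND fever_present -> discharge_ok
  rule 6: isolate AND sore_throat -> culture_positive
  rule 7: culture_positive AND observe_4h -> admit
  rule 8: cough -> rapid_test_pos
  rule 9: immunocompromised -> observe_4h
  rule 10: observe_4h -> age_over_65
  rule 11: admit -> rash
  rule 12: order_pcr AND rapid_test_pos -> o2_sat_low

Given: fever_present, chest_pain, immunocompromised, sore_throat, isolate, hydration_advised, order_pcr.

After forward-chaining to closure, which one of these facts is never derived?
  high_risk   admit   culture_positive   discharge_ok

Round 1 fires rule 2, rule 4, rule 6, rule 9, giving high_risk, notify_public_health, culture_positive, observe_4h.
Round 2 fires rule 7, rule 10, giving admit, age_over_65.
Round 3 fires rule 11, giving rash.
Round 4 fires rule 3, giving rapid_test_pos.
Round 5 fires rule 12, giving o2_sat_low.
Derived: admit (round 2), culture_positive (round 1), high_risk (round 1). discharge_ok never appears in any round.

discharge_ok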